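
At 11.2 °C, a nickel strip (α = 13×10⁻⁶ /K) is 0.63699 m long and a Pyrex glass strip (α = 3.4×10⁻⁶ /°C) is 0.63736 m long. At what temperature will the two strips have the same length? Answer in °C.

T = 71.72 °C

L₁(1 + α₁ΔT) = L₂(1 + α₂ΔT) ⇒ ΔT = (L₂ − L₁)/(α₁L₁ − α₂L₂)
L₂ − L₁ = 0.63736 − 0.63699 = 3.70×10⁻⁴ m
α₁L₁ − α₂L₂ = 13×10⁻⁶×0.63699 − 3.4×10⁻⁶×0.63736 = 6.113846×10⁻⁶ m/K
ΔT = 3.70×10⁻⁴ / 6.113846×10⁻⁶ = 60.5184 K
T = 11.2 + 60.5184 = 71.7184 °C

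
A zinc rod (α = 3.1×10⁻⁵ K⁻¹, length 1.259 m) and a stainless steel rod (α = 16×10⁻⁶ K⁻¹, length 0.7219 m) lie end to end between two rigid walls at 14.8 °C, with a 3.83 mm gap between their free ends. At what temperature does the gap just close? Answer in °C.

T = 90.5 °C

Gap closes when ΔL₁ + ΔL₂ = 3.83 mm = 3.83×10⁻³ m
(α₁L₁ + α₂L₂)ΔT = g
α₁L₁ + α₂L₂ = 3.1×10⁻⁵×1.259 + 16×10⁻⁶×0.7219 = 5.05794×10⁻⁵ m/K
ΔT = 3.83×10⁻³ / 5.05794×10⁻⁵ = 75.723 K
T = 14.8 + 75.723 = 90.523 °C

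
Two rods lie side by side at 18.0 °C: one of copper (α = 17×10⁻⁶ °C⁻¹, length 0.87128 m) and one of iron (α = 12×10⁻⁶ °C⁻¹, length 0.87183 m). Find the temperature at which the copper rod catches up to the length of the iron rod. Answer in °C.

L₁(1 + α₁ΔT) = L₂(1 + α₂ΔT) ⇒ ΔT = (L₂ − L₁)/(α₁L₁ − α₂L₂)
L₂ − L₁ = 0.87183 − 0.87128 = 5.50×10⁻⁴ m
α₁L₁ − α₂L₂ = 17×10⁻⁶×0.87128 − 12×10⁻⁶×0.87183 = 4.3498×10⁻⁶ m/K
ΔT = 5.50×10⁻⁴ / 4.3498×10⁻⁶ = 126.443 K
T = 18.0 + 126.443 = 144.443 °C

T = 144.4 °C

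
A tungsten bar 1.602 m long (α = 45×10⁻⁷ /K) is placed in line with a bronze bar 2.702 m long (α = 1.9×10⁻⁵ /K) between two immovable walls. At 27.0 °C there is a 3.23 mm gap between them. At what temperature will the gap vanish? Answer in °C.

T = 82.2 °C

α₁L₁ = 7.209×10⁻⁶ m/K, α₂L₂ = 5.1338×10⁻⁵ m/K → total 5.8547×10⁻⁵ m/K
ΔT = g/(α₁L₁+α₂L₂) = 3.23×10⁻³ / 5.8547×10⁻⁵ = 55.169 K
T = 27.0 + 55.169 = 82.169 °C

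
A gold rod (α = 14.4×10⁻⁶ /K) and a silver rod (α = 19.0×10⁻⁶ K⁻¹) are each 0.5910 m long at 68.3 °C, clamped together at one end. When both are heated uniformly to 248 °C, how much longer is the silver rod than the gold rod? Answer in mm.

0.489 mm

ΔT = 179.7 K
gold: ΔL = 14.4×10⁻⁶ × 0.5910 m × 179.7 = 1.5293×10⁻³ m = 1.5293 mm
silver: ΔL = 19.0×10⁻⁶ × 0.5910 m × 179.7 = 2.0179×10⁻³ m = 2.0179 mm
difference = 2.0179 − 1.5293 = 0.4886 mm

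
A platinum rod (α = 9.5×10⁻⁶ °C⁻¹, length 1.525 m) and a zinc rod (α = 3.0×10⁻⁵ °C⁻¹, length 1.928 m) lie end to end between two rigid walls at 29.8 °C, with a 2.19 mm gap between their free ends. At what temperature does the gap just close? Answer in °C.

T = 60.1 °C

Gap closes when ΔL₁ + ΔL₂ = 2.19 mm = 2.19×10⁻³ m
(α₁L₁ + α₂L₂)ΔT = g
α₁L₁ + α₂L₂ = 9.5×10⁻⁶×1.525 + 3.0×10⁻⁵×1.928 = 7.23275×10⁻⁵ m/K
ΔT = 2.19×10⁻³ / 7.23275×10⁻⁵ = 30.279 K
T = 29.8 + 30.279 = 60.079 °C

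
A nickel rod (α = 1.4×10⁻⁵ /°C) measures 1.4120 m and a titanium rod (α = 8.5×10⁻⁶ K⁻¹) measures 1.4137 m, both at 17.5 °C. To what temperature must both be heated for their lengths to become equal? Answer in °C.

T = 236.8 °C

L₁(1 + α₁ΔT) = L₂(1 + α₂ΔT) ⇒ ΔT = (L₂ − L₁)/(α₁L₁ − α₂L₂)
L₂ − L₁ = 1.4137 − 1.4120 = 1.70×10⁻³ m
α₁L₁ − α₂L₂ = 1.4×10⁻⁵×1.4120 − 8.5×10⁻⁶×1.4137 = 7.75155×10⁻⁶ m/K
ΔT = 1.70×10⁻³ / 7.75155×10⁻⁶ = 219.311 K
T = 17.5 + 219.311 = 236.811 °C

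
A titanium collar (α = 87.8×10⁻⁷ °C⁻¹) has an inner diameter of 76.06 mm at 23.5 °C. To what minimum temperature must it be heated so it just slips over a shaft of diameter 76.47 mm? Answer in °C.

Required Δd = 76.47 − 76.06 = 0.41 mm
Δd = αd₀ΔT ⇒ ΔT = Δd/(αd₀) = 0.41 / (87.8×10⁻⁷ × 76.06) = 613.95 K
T_min = 23.5 + 613.95 = 637.45 °C

T = 637 °C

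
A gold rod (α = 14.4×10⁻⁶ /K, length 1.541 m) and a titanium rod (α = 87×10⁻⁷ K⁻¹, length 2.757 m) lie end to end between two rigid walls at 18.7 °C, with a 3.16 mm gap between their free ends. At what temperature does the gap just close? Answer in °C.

T = 87.1 °C

Gap closes when ΔL₁ + ΔL₂ = 3.16 mm = 3.16×10⁻³ m
(α₁L₁ + α₂L₂)ΔT = g
α₁L₁ + α₂L₂ = 14.4×10⁻⁶×1.541 + 87×10⁻⁷×2.757 = 4.61763×10⁻⁵ m/K
ΔT = 3.16×10⁻³ / 4.61763×10⁻⁵ = 68.433 K
T = 18.7 + 68.433 = 87.133 °C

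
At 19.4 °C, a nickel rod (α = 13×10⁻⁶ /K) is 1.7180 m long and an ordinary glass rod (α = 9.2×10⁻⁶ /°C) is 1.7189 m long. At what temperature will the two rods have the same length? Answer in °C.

T = 157.4 °C

L₁(1 + α₁ΔT) = L₂(1 + α₂ΔT) ⇒ ΔT = (L₂ − L₁)/(α₁L₁ − α₂L₂)
L₂ − L₁ = 1.7189 − 1.7180 = 9.00×10⁻⁴ m
α₁L₁ − α₂L₂ = 13×10⁻⁶×1.7180 − 9.2×10⁻⁶×1.7189 = 6.52012×10⁻⁶ m/K
ΔT = 9.00×10⁻⁴ / 6.52012×10⁻⁶ = 138.034 K
T = 19.4 + 138.034 = 157.434 °C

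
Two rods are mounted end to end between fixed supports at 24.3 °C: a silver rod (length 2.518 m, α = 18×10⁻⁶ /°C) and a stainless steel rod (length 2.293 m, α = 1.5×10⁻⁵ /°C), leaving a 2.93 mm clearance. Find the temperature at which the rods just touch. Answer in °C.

T = 61.1 °C

α₁L₁ = 4.5324×10⁻⁵ m/K, α₂L₂ = 3.4395×10⁻⁵ m/K → total 7.9719×10⁻⁵ m/K
ΔT = g/(α₁L₁+α₂L₂) = 2.93×10⁻³ / 7.9719×10⁻⁵ = 36.754 K
T = 24.3 + 36.754 = 61.054 °C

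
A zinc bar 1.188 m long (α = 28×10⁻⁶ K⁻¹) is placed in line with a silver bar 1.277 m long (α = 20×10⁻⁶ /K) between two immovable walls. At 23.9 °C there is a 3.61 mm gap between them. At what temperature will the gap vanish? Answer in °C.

T = 85.3 °C

Gap closes when ΔL₁ + ΔL₂ = 3.61 mm = 3.61×10⁻³ m
(α₁L₁ + α₂L₂)ΔT = g
α₁L₁ + α₂L₂ = 28×10⁻⁶×1.188 + 20×10⁻⁶×1.277 = 5.8804×10⁻⁵ m/K
ΔT = 3.61×10⁻³ / 5.8804×10⁻⁵ = 61.390 K
T = 23.9 + 61.390 = 85.290 °C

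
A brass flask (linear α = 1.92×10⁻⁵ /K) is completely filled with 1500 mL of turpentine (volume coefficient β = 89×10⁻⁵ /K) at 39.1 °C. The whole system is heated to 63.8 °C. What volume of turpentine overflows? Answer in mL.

The flask also expands: β_container ≈ 3α = 5.76×10⁻⁵ /K
Net overflow = V₀(β_liq − 3α_cont)ΔT
β − 3α = 8.90×10⁻⁴ − 5.76×10⁻⁵ = 8.324×10⁻⁴ /K; ΔT = 24.7 K
ΔV = 1500 × 8.324×10⁻⁴ × 24.7 = 30.8 mL

30.8 mL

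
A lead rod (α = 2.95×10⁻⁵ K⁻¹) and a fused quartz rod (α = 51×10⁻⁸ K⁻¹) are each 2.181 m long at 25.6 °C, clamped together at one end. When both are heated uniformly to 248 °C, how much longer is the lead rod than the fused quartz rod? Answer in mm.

ΔT = 222.4 K
lead: ΔL = 2.95×10⁻⁵ × 2.181 m × 222.4 = 1.4309×10⁻² m = 14.309 mm
fused quartz: ΔL = 51×10⁻⁸ × 2.181 m × 222.4 = 2.4738×10⁻⁴ m = 0.24738 mm
difference = 14.309 − 0.24738 = 14.06162 mm

14.1 mm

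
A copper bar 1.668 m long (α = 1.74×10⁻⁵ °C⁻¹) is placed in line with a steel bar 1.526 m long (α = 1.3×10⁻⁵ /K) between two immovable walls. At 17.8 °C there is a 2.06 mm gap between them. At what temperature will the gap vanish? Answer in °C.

α₁L₁ = 2.90232×10⁻⁵ m/K, α₂L₂ = 1.9838×10⁻⁵ m/K → total 4.88612×10⁻⁵ m/K
ΔT = g/(α₁L₁+α₂L₂) = 2.06×10⁻³ / 4.88612×10⁻⁵ = 42.160 K
T = 17.8 + 42.160 = 59.960 °C

T = 60.0 °C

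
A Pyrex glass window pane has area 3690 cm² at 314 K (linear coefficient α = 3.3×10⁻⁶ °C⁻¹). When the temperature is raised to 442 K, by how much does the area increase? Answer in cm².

Area coefficient ≈ 2α; |ΔT| = 128 K
ΔA = 2αA₀ΔT = 2(3.3×10⁻⁶)(3690)(128) = 3.12 cm²

ΔA = 3.12 cm²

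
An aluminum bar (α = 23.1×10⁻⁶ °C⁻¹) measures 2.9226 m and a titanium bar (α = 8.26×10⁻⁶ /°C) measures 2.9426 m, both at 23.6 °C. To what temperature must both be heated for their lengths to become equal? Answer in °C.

Equal length when α₁L₁ΔT − α₂L₂ΔT = L₂ − L₁ = 2.00×10⁻² m
α₁L₁ = 6.751206×10⁻⁵, α₂L₂ = 2.4305876×10⁻⁵ → Δ(αL) = 4.3206184×10⁻⁵ m/K
ΔT = 2.00×10⁻² / 4.3206184×10⁻⁵ = 462.897 K, so T = 23.6 + 462.897 = 486.497 °C

T = 486.5 °C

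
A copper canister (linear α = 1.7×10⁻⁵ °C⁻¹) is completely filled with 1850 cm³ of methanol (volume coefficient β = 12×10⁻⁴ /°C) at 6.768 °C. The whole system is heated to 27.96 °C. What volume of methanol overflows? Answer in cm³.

The canister also expands: β_container ≈ 3α = 5.1×10⁻⁵ /K
Net overflow = V₀(β_liq − 3α_cont)ΔT
β − 3α = 1.20×10⁻³ − 5.1×10⁻⁵ = 1.149×10⁻³ /K; ΔT = 21.192 K
ΔV = 1850 × 1.149×10⁻³ × 21.192 = 45.0 cm³

45.0 cm³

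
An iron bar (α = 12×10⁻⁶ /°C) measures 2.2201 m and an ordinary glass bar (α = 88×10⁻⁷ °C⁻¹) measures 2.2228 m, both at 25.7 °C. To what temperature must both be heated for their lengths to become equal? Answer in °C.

Equal length when α₁L₁ΔT − α₂L₂ΔT = L₂ − L₁ = 2.70×10⁻³ m
α₁L₁ = 2.66412×10⁻⁵, α₂L₂ = 1.956064×10⁻⁵ → Δ(αL) = 7.08056×10⁻⁶ m/K
ΔT = 2.70×10⁻³ / 7.08056×10⁻⁶ = 381.326 K, so T = 25.7 + 381.326 = 407.026 °C

T = 407.0 °C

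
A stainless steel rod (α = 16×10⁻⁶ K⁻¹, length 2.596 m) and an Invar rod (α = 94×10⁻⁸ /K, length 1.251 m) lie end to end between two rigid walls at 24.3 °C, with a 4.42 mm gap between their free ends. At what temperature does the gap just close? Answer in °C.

T = 128 °C

α₁L₁ = 4.1536×10⁻⁵ m/K, α₂L₂ = 1.17594×10⁻⁶ m/K → total 4.271194×10⁻⁵ m/K
ΔT = g/(α₁L₁+α₂L₂) = 4.42×10⁻³ / 4.271194×10⁻⁵ = 103.48 K
T = 24.3 + 103.48 = 127.78 °C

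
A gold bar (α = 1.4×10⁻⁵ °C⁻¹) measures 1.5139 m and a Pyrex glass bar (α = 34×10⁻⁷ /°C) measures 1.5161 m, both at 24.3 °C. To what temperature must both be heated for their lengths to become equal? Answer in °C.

T = 161.5 °C

L₁(1 + α₁ΔT) = L₂(1 + α₂ΔT) ⇒ ΔT = (L₂ − L₁)/(α₁L₁ − α₂L₂)
L₂ − L₁ = 1.5161 − 1.5139 = 2.20×10⁻³ m
α₁L₁ − α₂L₂ = 1.4×10⁻⁵×1.5139 − 34×10⁻⁷×1.5161 = 1.603986×10⁻⁵ m/K
ΔT = 2.20×10⁻³ / 1.603986×10⁻⁵ = 137.158 K
T = 24.3 + 137.158 = 161.458 °C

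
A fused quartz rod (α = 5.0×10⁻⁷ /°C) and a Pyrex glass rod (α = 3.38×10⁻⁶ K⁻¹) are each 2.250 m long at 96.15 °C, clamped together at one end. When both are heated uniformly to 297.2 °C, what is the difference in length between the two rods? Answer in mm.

1.30 mm

ΔT = 201.05 K
fused quartz: ΔL = 5.0×10⁻⁷ × 2.250 m × 201.05 = 2.2618×10⁻⁴ m = 0.22618 mm
Pyrex glass: ΔL = 3.38×10⁻⁶ × 2.250 m × 201.05 = 1.5290×10⁻³ m = 1.5290 mm
difference = 1.5290 − 0.22618 = 1.30282 mm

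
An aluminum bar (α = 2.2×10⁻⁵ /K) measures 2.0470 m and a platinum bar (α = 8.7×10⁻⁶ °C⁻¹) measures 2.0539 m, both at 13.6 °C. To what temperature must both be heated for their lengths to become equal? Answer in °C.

L₁(1 + α₁ΔT) = L₂(1 + α₂ΔT) ⇒ ΔT = (L₂ − L₁)/(α₁L₁ − α₂L₂)
L₂ − L₁ = 2.0539 − 2.0470 = 6.90×10⁻³ m
α₁L₁ − α₂L₂ = 2.2×10⁻⁵×2.0470 − 8.7×10⁻⁶×2.0539 = 2.716507×10⁻⁵ m/K
ΔT = 6.90×10⁻³ / 2.716507×10⁻⁵ = 254.003 K
T = 13.6 + 254.003 = 267.603 °C

T = 267.6 °C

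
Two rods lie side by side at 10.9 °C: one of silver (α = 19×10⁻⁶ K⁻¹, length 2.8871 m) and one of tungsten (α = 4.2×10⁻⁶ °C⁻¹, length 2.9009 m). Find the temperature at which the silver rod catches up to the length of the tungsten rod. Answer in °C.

T = 334.3 °C

Equal length when α₁L₁ΔT − α₂L₂ΔT = L₂ − L₁ = 1.38×10⁻² m
α₁L₁ = 5.48549×10⁻⁵, α₂L₂ = 1.218378×10⁻⁵ → Δ(αL) = 4.267112×10⁻⁵ m/K
ΔT = 1.38×10⁻² / 4.267112×10⁻⁵ = 323.404 K, so T = 10.9 + 323.404 = 334.304 °C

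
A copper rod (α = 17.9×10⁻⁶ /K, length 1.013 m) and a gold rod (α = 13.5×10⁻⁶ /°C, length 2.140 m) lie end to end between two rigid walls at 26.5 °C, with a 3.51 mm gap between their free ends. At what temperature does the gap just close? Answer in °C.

T = 101 °C

Gap closes when ΔL₁ + ΔL₂ = 3.51 mm = 3.51×10⁻³ m
(α₁L₁ + α₂L₂)ΔT = g
α₁L₁ + α₂L₂ = 17.9×10⁻⁶×1.013 + 13.5×10⁻⁶×2.140 = 4.70227×10⁻⁵ m/K
ΔT = 3.51×10⁻³ / 4.70227×10⁻⁵ = 74.64 K
T = 26.5 + 74.64 = 101.14 °C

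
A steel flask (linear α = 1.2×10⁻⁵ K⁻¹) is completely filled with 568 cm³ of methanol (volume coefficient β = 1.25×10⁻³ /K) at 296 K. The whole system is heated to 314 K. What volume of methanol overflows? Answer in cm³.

The flask also expands: β_container ≈ 3α = 3.6×10⁻⁵ /K
Net overflow = V₀(β_liq − 3α_cont)ΔT
β − 3α = 1.25×10⁻³ − 3.6×10⁻⁵ = 1.214×10⁻³ /K; ΔT = 18 K
ΔV = 568 × 1.214×10⁻³ × 18 = 12.4 cm³

12.4 cm³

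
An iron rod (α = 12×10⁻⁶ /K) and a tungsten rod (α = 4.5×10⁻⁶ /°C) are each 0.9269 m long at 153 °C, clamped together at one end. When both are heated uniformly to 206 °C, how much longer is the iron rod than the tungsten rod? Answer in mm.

0.368 mm

ΔT = 53 K
iron: ΔL = 12×10⁻⁶ × 0.9269 m × 53 = 5.8951×10⁻⁴ m = 0.58951 mm
tungsten: ΔL = 4.5×10⁻⁶ × 0.9269 m × 53 = 2.2107×10⁻⁴ m = 0.22107 mm
difference = 0.58951 − 0.22107 = 0.36844 mm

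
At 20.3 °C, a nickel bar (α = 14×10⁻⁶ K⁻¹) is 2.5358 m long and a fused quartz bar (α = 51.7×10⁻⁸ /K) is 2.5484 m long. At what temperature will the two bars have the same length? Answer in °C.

T = 388.9 °C

L₁(1 + α₁ΔT) = L₂(1 + α₂ΔT) ⇒ ΔT = (L₂ − L₁)/(α₁L₁ − α₂L₂)
L₂ − L₁ = 2.5484 − 2.5358 = 1.26×10⁻² m
α₁L₁ − α₂L₂ = 14×10⁻⁶×2.5358 − 51.7×10⁻⁸×2.5484 = 3.41836772×10⁻⁵ m/K
ΔT = 1.26×10⁻² / 3.41836772×10⁻⁵ = 368.597 K
T = 20.3 + 368.597 = 388.897 °C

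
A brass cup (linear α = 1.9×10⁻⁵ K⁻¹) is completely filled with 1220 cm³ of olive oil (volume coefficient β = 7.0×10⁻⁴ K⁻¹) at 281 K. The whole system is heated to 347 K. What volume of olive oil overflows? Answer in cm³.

The cup also expands: β_container ≈ 3α = 5.7×10⁻⁵ /K
Net overflow = V₀(β_liq − 3α_cont)ΔT
β − 3α = 7.00×10⁻⁴ − 5.7×10⁻⁵ = 6.43×10⁻⁴ /K; ΔT = 66 K
ΔV = 1220 × 6.43×10⁻⁴ × 66 = 51.8 cm³

51.8 cm³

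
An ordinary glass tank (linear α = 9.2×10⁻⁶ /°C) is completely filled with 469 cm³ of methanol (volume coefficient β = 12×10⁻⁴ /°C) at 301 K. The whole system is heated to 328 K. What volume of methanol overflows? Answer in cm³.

The tank also expands: β_container ≈ 3α = 2.76×10⁻⁵ /K
Net overflow = V₀(β_liq − 3α_cont)ΔT
β − 3α = 1.20×10⁻³ − 2.76×10⁻⁵ = 1.1724×10⁻³ /K; ΔT = 27 K
ΔV = 469 × 1.1724×10⁻³ × 27 = 14.8 cm³

14.8 cm³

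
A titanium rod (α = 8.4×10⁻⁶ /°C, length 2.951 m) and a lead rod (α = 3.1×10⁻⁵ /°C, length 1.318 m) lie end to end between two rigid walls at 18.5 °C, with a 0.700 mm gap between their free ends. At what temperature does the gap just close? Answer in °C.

Gap closes when ΔL₁ + ΔL₂ = 0.700 mm = 7.00×10⁻⁴ m
(α₁L₁ + α₂L₂)ΔT = g
α₁L₁ + α₂L₂ = 8.4×10⁻⁶×2.951 + 3.1×10⁻⁵×1.318 = 6.56464×10⁻⁵ m/K
ΔT = 7.00×10⁻⁴ / 6.56464×10⁻⁵ = 10.663 K
T = 18.5 + 10.663 = 29.163 °C

T = 29.2 °C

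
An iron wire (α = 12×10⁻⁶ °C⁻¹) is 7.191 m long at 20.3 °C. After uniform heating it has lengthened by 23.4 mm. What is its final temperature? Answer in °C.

ΔL = αL₀ΔT ⇒ ΔT = ΔL / (αL₀)
ΔT = 23.4×10⁻³ m / (12×10⁻⁶ × 7.191 m) = 271.17 K
T = 20.3 + 271.17 = 291.47 °C

T = 291 °C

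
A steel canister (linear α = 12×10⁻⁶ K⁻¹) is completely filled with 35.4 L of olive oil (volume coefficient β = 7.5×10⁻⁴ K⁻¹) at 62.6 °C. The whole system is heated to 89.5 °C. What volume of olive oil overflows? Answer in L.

0.680 L

The canister also expands: β_container ≈ 3α = 3.6×10⁻⁵ /K
Net overflow = V₀(β_liq − 3α_cont)ΔT
β − 3α = 7.50×10⁻⁴ − 3.6×10⁻⁵ = 7.14×10⁻⁴ /K; ΔT = 26.9 K
ΔV = 35.4 × 7.14×10⁻⁴ × 26.9 = 0.680 L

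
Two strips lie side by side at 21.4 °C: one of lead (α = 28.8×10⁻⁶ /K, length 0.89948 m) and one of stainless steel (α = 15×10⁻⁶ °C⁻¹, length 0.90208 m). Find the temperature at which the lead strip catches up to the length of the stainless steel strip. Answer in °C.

T = 231.5 °C

L₁(1 + α₁ΔT) = L₂(1 + α₂ΔT) ⇒ ΔT = (L₂ − L₁)/(α₁L₁ − α₂L₂)
L₂ − L₁ = 0.90208 − 0.89948 = 2.60×10⁻³ m
α₁L₁ − α₂L₂ = 28.8×10⁻⁶×0.89948 − 15×10⁻⁶×0.90208 = 1.2373824×10⁻⁵ m/K
ΔT = 2.60×10⁻³ / 1.2373824×10⁻⁵ = 210.121 K
T = 21.4 + 210.121 = 231.521 °C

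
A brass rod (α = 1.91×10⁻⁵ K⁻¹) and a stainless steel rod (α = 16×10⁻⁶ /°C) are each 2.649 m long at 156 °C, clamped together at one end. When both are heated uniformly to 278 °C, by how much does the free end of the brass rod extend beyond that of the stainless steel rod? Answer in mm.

ΔT = 122 K
brass: ΔL = 1.91×10⁻⁵ × 2.649 m × 122 = 6.1727×10⁻³ m = 6.1727 mm
stainless steel: ΔL = 16×10⁻⁶ × 2.649 m × 122 = 5.1708×10⁻³ m = 5.1708 mm
difference = 6.1727 − 5.1708 = 1.0019 mm

1.00 mm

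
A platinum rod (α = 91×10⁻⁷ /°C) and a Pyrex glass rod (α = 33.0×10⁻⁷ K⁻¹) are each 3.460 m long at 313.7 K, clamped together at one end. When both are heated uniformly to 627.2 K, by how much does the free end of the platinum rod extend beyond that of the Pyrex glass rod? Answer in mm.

ΔT = 313.5 K
platinum: ΔL = 91×10⁻⁷ × 3.460 m × 313.5 = 9.8709×10⁻³ m = 9.8709 mm
Pyrex glass: ΔL = 33.0×10⁻⁷ × 3.460 m × 313.5 = 3.5795×10⁻³ m = 3.5795 mm
difference = 9.8709 − 3.5795 = 6.2914 mm

6.29 mm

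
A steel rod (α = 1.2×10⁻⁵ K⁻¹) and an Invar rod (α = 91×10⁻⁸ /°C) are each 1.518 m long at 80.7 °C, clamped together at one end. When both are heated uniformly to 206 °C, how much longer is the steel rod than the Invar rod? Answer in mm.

ΔT = 125.3 K
steel: ΔL = 1.2×10⁻⁵ × 1.518 m × 125.3 = 2.2825×10⁻³ m = 2.2825 mm
Invar: ΔL = 91×10⁻⁸ × 1.518 m × 125.3 = 1.7309×10⁻⁴ m = 0.17309 mm
difference = 2.2825 − 0.17309 = 2.10941 mm

2.11 mm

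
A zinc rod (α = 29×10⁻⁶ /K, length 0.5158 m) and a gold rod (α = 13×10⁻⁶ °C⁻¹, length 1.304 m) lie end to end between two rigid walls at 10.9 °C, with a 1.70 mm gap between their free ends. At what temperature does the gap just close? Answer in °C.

α₁L₁ = 1.49582×10⁻⁵ m/K, α₂L₂ = 1.6952×10⁻⁵ m/K → total 3.19102×10⁻⁵ m/K
ΔT = g/(α₁L₁+α₂L₂) = 1.70×10⁻³ / 3.19102×10⁻⁵ = 53.275 K
T = 10.9 + 53.275 = 64.175 °C

T = 64.2 °C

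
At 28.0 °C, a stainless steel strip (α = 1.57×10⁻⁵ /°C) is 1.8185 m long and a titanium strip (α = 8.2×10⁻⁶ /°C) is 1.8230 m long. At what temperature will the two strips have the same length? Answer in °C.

L₁(1 + α₁ΔT) = L₂(1 + α₂ΔT) ⇒ ΔT = (L₂ − L₁)/(α₁L₁ − α₂L₂)
L₂ − L₁ = 1.8230 − 1.8185 = 4.50×10⁻³ m
α₁L₁ − α₂L₂ = 1.57×10⁻⁵×1.8185 − 8.2×10⁻⁶×1.8230 = 1.360185×10⁻⁵ m/K
ΔT = 4.50×10⁻³ / 1.360185×10⁻⁵ = 330.837 K
T = 28.0 + 330.837 = 358.837 °C

T = 358.8 °C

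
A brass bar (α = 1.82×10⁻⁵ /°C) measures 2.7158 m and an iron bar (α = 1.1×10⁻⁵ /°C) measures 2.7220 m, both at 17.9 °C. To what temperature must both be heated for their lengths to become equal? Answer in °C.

Equal length when α₁L₁ΔT − α₂L₂ΔT = L₂ − L₁ = 6.20×10⁻³ m
α₁L₁ = 4.942756×10⁻⁵, α₂L₂ = 2.9942×10⁻⁵ → Δ(αL) = 1.948556×10⁻⁵ m/K
ΔT = 6.20×10⁻³ / 1.948556×10⁻⁵ = 318.184 K, so T = 17.9 + 318.184 = 336.084 °C

T = 336.1 °C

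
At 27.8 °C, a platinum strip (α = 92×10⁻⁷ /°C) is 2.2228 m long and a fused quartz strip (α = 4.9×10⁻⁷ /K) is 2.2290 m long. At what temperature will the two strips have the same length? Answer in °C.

T = 348.1 °C

L₁(1 + α₁ΔT) = L₂(1 + α₂ΔT) ⇒ ΔT = (L₂ − L₁)/(α₁L₁ − α₂L₂)
L₂ − L₁ = 2.2290 − 2.2228 = 6.20×10⁻³ m
α₁L₁ − α₂L₂ = 92×10⁻⁷×2.2228 − 4.9×10⁻⁷×2.2290 = 1.935755×10⁻⁵ m/K
ΔT = 6.20×10⁻³ / 1.935755×10⁻⁵ = 320.288 K
T = 27.8 + 320.288 = 348.088 °C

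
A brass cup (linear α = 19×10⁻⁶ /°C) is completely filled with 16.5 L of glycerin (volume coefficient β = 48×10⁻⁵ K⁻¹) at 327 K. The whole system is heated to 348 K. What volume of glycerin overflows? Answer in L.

The cup also expands: β_container ≈ 3α = 5.7×10⁻⁵ /K
Net overflow = V₀(β_liq − 3α_cont)ΔT
β − 3α = 4.80×10⁻⁴ − 5.7×10⁻⁵ = 4.23×10⁻⁴ /K; ΔT = 21 K
ΔV = 16.5 × 4.23×10⁻⁴ × 21 = 0.147 L

0.147 L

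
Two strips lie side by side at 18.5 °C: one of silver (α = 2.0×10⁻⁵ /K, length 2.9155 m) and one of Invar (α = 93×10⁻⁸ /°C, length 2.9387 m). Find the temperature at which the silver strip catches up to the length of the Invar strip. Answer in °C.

T = 435.9 °C

Equal length when α₁L₁ΔT − α₂L₂ΔT = L₂ − L₁ = 2.32×10⁻² m
α₁L₁ = 5.831×10⁻⁵, α₂L₂ = 2.732991×10⁻⁶ → Δ(αL) = 5.5577009×10⁻⁵ m/K
ΔT = 2.32×10⁻² / 5.5577009×10⁻⁵ = 417.439 K, so T = 18.5 + 417.439 = 435.939 °C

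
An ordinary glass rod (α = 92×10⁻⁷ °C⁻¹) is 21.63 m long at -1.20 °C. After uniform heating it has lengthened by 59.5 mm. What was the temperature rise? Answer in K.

ΔT = 299 K

ΔL = αL₀ΔT ⇒ ΔT = ΔL / (αL₀)
ΔT = 59.5×10⁻³ m / (92×10⁻⁷ × 21.63 m) = 299.00 K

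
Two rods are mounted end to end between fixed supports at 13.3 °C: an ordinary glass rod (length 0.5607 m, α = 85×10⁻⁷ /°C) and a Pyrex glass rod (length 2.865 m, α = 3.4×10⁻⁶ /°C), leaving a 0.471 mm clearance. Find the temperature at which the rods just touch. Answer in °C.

T = 45.8 °C

Gap closes when ΔL₁ + ΔL₂ = 0.471 mm = 4.71×10⁻⁴ m
(α₁L₁ + α₂L₂)ΔT = g
α₁L₁ + α₂L₂ = 85×10⁻⁷×0.5607 + 3.4×10⁻⁶×2.865 = 1.450695×10⁻⁵ m/K
ΔT = 4.71×10⁻⁴ / 1.450695×10⁻⁵ = 32.467 K
T = 13.3 + 32.467 = 45.767 °C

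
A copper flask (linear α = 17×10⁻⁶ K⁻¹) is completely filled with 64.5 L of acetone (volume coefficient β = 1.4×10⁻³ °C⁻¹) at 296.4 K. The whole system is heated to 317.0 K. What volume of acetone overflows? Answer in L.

1.79 L

The flask also expands: β_container ≈ 3α = 5.1×10⁻⁵ /K
Net overflow = V₀(β_liq − 3α_cont)ΔT
β − 3α = 1.40×10⁻³ − 5.1×10⁻⁵ = 1.349×10⁻³ /K; ΔT = 20.6 K
ΔV = 64.5 × 1.349×10⁻³ × 20.6 = 1.79 L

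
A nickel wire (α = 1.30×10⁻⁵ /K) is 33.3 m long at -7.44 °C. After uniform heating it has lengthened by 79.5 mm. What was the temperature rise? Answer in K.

ΔT = 184 K

ΔL = αL₀ΔT ⇒ ΔT = ΔL / (αL₀)
ΔT = 79.5×10⁻³ m / (1.30×10⁻⁵ × 33.3 m) = 183.65 K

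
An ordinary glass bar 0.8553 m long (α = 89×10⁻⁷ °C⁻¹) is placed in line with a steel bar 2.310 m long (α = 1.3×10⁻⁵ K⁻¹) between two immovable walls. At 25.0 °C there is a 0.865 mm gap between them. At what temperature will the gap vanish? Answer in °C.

T = 48.0 °C

α₁L₁ = 7.61217×10⁻⁶ m/K, α₂L₂ = 3.003×10⁻⁵ m/K → total 3.764217×10⁻⁵ m/K
ΔT = g/(α₁L₁+α₂L₂) = 8.65×10⁻⁴ / 3.764217×10⁻⁵ = 22.980 K
T = 25.0 + 22.980 = 47.980 °C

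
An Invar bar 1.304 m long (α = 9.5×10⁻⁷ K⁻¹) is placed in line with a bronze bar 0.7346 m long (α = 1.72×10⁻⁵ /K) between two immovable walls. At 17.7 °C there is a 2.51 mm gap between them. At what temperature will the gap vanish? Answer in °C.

α₁L₁ = 1.2388×10⁻⁶ m/K, α₂L₂ = 1.263512×10⁻⁵ m/K → total 1.387392×10⁻⁵ m/K
ΔT = g/(α₁L₁+α₂L₂) = 2.51×10⁻³ / 1.387392×10⁻⁵ = 180.91 K
T = 17.7 + 180.91 = 198.61 °C

T = 199 °C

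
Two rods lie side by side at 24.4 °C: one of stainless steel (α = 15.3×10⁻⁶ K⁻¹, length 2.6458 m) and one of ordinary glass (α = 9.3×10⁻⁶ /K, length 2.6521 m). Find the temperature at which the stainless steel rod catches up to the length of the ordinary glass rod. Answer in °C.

T = 422.7 °C

Equal length when α₁L₁ΔT − α₂L₂ΔT = L₂ − L₁ = 6.30×10⁻³ m
α₁L₁ = 4.048074×10⁻⁵, α₂L₂ = 2.466453×10⁻⁵ → Δ(αL) = 1.581621×10⁻⁵ m/K
ΔT = 6.30×10⁻³ / 1.581621×10⁻⁵ = 398.326 K, so T = 24.4 + 398.326 = 422.726 °C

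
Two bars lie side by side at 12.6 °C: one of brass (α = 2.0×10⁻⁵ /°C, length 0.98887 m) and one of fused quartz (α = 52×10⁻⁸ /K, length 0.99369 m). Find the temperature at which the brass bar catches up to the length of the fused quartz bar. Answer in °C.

T = 262.9 °C

Equal length when α₁L₁ΔT − α₂L₂ΔT = L₂ − L₁ = 4.82×10⁻³ m
α₁L₁ = 1.97774×10⁻⁵, α₂L₂ = 5.167188×10⁻⁷ → Δ(αL) = 1.92606812×10⁻⁵ m/K
ΔT = 4.82×10⁻³ / 1.92606812×10⁻⁵ = 250.251 K, so T = 12.6 + 250.251 = 262.851 °C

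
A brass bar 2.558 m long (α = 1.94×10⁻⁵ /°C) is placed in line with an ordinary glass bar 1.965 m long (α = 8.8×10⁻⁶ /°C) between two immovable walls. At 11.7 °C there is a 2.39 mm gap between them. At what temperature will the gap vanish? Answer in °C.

α₁L₁ = 4.96252×10⁻⁵ m/K, α₂L₂ = 1.7292×10⁻⁵ m/K → total 6.69172×10⁻⁵ m/K
ΔT = g/(α₁L₁+α₂L₂) = 2.39×10⁻³ / 6.69172×10⁻⁵ = 35.716 K
T = 11.7 + 35.716 = 47.416 °C

T = 47.4 °C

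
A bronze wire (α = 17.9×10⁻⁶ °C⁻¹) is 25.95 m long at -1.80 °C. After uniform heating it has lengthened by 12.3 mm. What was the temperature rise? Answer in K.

ΔT = 26.5 K

ΔL = αL₀ΔT ⇒ ΔT = ΔL / (αL₀)
ΔT = 12.3×10⁻³ m / (17.9×10⁻⁶ × 25.95 m) = 26.480 K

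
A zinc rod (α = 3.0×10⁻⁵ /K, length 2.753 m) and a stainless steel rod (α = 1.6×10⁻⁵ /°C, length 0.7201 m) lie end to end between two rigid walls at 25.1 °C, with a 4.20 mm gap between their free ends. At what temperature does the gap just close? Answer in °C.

T = 69.7 °C

Gap closes when ΔL₁ + ΔL₂ = 4.20 mm = 4.20×10⁻³ m
(α₁L₁ + α₂L₂)ΔT = g
α₁L₁ + α₂L₂ = 3.0×10⁻⁵×2.753 + 1.6×10⁻⁵×0.7201 = 9.41116×10⁻⁵ m/K
ΔT = 4.20×10⁻³ / 9.41116×10⁻⁵ = 44.628 K
T = 25.1 + 44.628 = 69.728 °C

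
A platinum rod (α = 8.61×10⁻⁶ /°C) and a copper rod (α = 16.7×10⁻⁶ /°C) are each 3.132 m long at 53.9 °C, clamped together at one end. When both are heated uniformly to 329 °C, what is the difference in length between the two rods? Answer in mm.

6.97 mm

ΔT = 275.1 K
platinum: ΔL = 8.61×10⁻⁶ × 3.132 m × 275.1 = 7.4185×10⁻³ m = 7.4185 mm
copper: ΔL = 16.7×10⁻⁶ × 3.132 m × 275.1 = 1.4389×10⁻² m = 14.389 mm
difference = 14.389 − 7.4185 = 6.9705 mm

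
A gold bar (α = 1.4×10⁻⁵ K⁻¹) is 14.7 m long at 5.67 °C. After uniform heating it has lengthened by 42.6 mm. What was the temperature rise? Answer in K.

ΔL = αL₀ΔT ⇒ ΔT = ΔL / (αL₀)
ΔT = 42.6×10⁻³ m / (1.4×10⁻⁵ × 14.7 m) = 207.00 K

ΔT = 207 K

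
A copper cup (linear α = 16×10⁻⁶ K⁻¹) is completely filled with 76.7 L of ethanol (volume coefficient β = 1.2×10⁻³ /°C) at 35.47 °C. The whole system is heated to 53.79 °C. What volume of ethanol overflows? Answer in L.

1.62 L

The cup also expands: β_container ≈ 3α = 4.8×10⁻⁵ /K
Net overflow = V₀(β_liq − 3α_cont)ΔT
β − 3α = 1.20×10⁻³ − 4.8×10⁻⁵ = 1.152×10⁻³ /K; ΔT = 18.32 K
ΔV = 76.7 × 1.152×10⁻³ × 18.32 = 1.62 L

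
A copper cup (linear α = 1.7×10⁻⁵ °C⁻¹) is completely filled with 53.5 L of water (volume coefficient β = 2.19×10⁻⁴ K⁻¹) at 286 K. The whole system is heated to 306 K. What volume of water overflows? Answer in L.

The cup also expands: β_container ≈ 3α = 5.1×10⁻⁵ /K
Net overflow = V₀(β_liq − 3α_cont)ΔT
β − 3α = 2.19×10⁻⁴ − 5.1×10⁻⁵ = 1.68×10⁻⁴ /K; ΔT = 20 K
ΔV = 53.5 × 1.68×10⁻⁴ × 20 = 0.180 L

0.180 L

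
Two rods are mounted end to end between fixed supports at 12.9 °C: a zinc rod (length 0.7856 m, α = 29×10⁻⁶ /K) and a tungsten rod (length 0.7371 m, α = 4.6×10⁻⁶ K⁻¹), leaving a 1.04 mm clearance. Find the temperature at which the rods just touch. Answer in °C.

α₁L₁ = 2.27824×10⁻⁵ m/K, α₂L₂ = 3.39066×10⁻⁶ m/K → total 2.617306×10⁻⁵ m/K
ΔT = g/(α₁L₁+α₂L₂) = 1.04×10⁻³ / 2.617306×10⁻⁵ = 39.736 K
T = 12.9 + 39.736 = 52.636 °C

T = 52.6 °C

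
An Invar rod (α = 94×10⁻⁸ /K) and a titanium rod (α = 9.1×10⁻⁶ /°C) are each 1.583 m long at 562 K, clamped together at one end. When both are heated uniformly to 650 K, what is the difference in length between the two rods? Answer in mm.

1.14 mm

ΔT = 88 K
Invar: ΔL = 94×10⁻⁸ × 1.583 m × 88 = 1.3095×10⁻⁴ m = 0.13095 mm
titanium: ΔL = 9.1×10⁻⁶ × 1.583 m × 88 = 1.2677×10⁻³ m = 1.2677 mm
difference = 1.2677 − 0.13095 = 1.13675 mm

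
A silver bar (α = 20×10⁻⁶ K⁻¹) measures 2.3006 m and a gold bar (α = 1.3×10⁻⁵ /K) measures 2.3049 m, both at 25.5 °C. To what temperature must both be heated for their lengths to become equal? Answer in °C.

Equal length when α₁L₁ΔT − α₂L₂ΔT = L₂ − L₁ = 4.30×10⁻³ m
α₁L₁ = 4.6012×10⁻⁵, α₂L₂ = 2.99637×10⁻⁵ → Δ(αL) = 1.60483×10⁻⁵ m/K
ΔT = 4.30×10⁻³ / 1.60483×10⁻⁵ = 267.941 K, so T = 25.5 + 267.941 = 293.441 °C

T = 293.4 °C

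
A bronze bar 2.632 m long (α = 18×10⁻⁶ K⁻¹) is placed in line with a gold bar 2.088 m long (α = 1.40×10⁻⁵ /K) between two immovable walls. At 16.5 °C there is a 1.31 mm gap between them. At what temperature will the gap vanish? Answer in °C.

α₁L₁ = 4.7376×10⁻⁵ m/K, α₂L₂ = 2.9232×10⁻⁵ m/K → total 7.6608×10⁻⁵ m/K
ΔT = g/(α₁L₁+α₂L₂) = 1.31×10⁻³ / 7.6608×10⁻⁵ = 17.100 K
T = 16.5 + 17.100 = 33.600 °C

T = 33.6 °C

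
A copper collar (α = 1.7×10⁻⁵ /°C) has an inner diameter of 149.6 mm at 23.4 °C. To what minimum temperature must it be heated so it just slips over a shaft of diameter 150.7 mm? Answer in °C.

T = 456 °C

Required Δd = 150.7 − 149.6 = 1.1 mm
Δd = αd₀ΔT ⇒ ΔT = Δd/(αd₀) = 1.1 / (1.7×10⁻⁵ × 149.6) = 432.53 K
T_min = 23.4 + 432.53 = 455.93 °C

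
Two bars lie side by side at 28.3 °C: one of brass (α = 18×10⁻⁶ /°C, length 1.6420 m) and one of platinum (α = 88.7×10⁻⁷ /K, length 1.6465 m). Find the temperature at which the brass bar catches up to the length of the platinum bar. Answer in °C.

T = 329.3 °C

L₁(1 + α₁ΔT) = L₂(1 + α₂ΔT) ⇒ ΔT = (L₂ − L₁)/(α₁L₁ − α₂L₂)
L₂ − L₁ = 1.6465 − 1.6420 = 4.50×10⁻³ m
α₁L₁ − α₂L₂ = 18×10⁻⁶×1.6420 − 88.7×10⁻⁷×1.6465 = 1.4951545×10⁻⁵ m/K
ΔT = 4.50×10⁻³ / 1.4951545×10⁻⁵ = 300.972 K
T = 28.3 + 300.972 = 329.272 °C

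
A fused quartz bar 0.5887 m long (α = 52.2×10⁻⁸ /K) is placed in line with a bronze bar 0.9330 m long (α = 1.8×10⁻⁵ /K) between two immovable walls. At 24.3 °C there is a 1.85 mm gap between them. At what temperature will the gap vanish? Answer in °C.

T = 132 °C

Gap closes when ΔL₁ + ΔL₂ = 1.85 mm = 1.85×10⁻³ m
(α₁L₁ + α₂L₂)ΔT = g
α₁L₁ + α₂L₂ = 52.2×10⁻⁸×0.5887 + 1.8×10⁻⁵×0.9330 = 1.71013014×10⁻⁵ m/K
ΔT = 1.85×10⁻³ / 1.71013014×10⁻⁵ = 108.18 K
T = 24.3 + 108.18 = 132.48 °C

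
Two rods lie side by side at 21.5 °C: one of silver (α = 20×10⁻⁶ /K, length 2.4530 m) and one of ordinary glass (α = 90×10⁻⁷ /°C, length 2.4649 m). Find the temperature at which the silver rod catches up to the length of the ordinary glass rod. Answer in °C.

T = 464.3 °C

Equal length when α₁L₁ΔT − α₂L₂ΔT = L₂ − L₁ = 1.19×10⁻² m
α₁L₁ = 4.906×10⁻⁵, α₂L₂ = 2.21841×10⁻⁵ → Δ(αL) = 2.68759×10⁻⁵ m/K
ΔT = 1.19×10⁻² / 2.68759×10⁻⁵ = 442.776 K, so T = 21.5 + 442.776 = 464.276 °C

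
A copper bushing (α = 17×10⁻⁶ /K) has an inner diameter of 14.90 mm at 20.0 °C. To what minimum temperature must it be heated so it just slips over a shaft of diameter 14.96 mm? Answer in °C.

Required Δd = 14.96 − 14.90 = 0.06 mm
Δd = αd₀ΔT ⇒ ΔT = Δd/(αd₀) = 0.06 / (17×10⁻⁶ × 14.90) = 236.87 K
T_min = 20.0 + 236.87 = 256.87 °C

T = 257 °C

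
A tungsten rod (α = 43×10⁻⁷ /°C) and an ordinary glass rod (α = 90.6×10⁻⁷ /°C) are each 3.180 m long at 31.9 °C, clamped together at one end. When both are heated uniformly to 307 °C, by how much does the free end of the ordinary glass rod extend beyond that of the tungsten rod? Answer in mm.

4.16 mm

ΔT = 275.1 K
tungsten: ΔL = 43×10⁻⁷ × 3.180 m × 275.1 = 3.7617×10⁻³ m = 3.7617 mm
ordinary glass: ΔL = 90.6×10⁻⁷ × 3.180 m × 275.1 = 7.9259×10⁻³ m = 7.9259 mm
difference = 7.9259 − 3.7617 = 4.1642 mm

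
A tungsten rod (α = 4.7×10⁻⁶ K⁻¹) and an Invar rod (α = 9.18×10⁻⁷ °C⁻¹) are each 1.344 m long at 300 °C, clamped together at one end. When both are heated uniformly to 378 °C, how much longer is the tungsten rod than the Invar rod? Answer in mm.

0.396 mm

ΔT = 78 K
tungsten: ΔL = 4.7×10⁻⁶ × 1.344 m × 78 = 4.9271×10⁻⁴ m = 0.49271 mm
Invar: ΔL = 9.18×10⁻⁷ × 1.344 m × 78 = 9.6236×10⁻⁵ m = 0.096236 mm
difference = 0.49271 − 0.096236 = 0.396474 mm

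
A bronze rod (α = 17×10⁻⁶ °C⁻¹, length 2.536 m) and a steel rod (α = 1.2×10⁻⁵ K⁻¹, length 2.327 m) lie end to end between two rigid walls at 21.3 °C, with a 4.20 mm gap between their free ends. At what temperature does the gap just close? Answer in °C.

α₁L₁ = 4.3112×10⁻⁵ m/K, α₂L₂ = 2.7924×10⁻⁵ m/K → total 7.1036×10⁻⁵ m/K
ΔT = g/(α₁L₁+α₂L₂) = 4.20×10⁻³ / 7.1036×10⁻⁵ = 59.125 K
T = 21.3 + 59.125 = 80.425 °C

T = 80.4 °C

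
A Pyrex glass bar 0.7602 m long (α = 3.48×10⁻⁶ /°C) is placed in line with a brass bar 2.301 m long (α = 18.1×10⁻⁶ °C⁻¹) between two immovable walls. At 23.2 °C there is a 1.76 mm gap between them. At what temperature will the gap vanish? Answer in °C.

Gap closes when ΔL₁ + ΔL₂ = 1.76 mm = 1.76×10⁻³ m
(α₁L₁ + α₂L₂)ΔT = g
α₁L₁ + α₂L₂ = 3.48×10⁻⁶×0.7602 + 18.1×10⁻⁶×2.301 = 4.4293596×10⁻⁵ m/K
ΔT = 1.76×10⁻³ / 4.4293596×10⁻⁵ = 39.735 K
T = 23.2 + 39.735 = 62.935 °C

T = 62.9 °C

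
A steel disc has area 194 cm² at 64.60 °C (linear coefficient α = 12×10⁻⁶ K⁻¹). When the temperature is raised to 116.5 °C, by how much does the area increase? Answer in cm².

Area coefficient ≈ 2α; |ΔT| = 51.90 K
ΔA = 2αA₀ΔT = 2(12×10⁻⁶)(194)(51.90) = 0.242 cm²

ΔA = 0.242 cm²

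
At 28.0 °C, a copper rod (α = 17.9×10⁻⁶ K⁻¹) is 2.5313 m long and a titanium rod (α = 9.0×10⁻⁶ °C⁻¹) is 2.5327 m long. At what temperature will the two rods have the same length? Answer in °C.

Equal length when α₁L₁ΔT − α₂L₂ΔT = L₂ − L₁ = 1.40×10⁻³ m
α₁L₁ = 4.531027×10⁻⁵, α₂L₂ = 2.27943×10⁻⁵ → Δ(αL) = 2.251597×10⁻⁵ m/K
ΔT = 1.40×10⁻³ / 2.251597×10⁻⁵ = 62.1781 K, so T = 28.0 + 62.1781 = 90.1781 °C

T = 90.18 °C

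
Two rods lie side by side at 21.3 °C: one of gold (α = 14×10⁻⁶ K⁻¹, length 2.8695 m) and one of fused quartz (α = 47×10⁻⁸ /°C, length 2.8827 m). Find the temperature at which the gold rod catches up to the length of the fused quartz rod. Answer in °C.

T = 361.3 °C

L₁(1 + α₁ΔT) = L₂(1 + α₂ΔT) ⇒ ΔT = (L₂ − L₁)/(α₁L₁ − α₂L₂)
L₂ − L₁ = 2.8827 − 2.8695 = 1.32×10⁻² m
α₁L₁ − α₂L₂ = 14×10⁻⁶×2.8695 − 47×10⁻⁸×2.8827 = 3.8818131×10⁻⁵ m/K
ΔT = 1.32×10⁻² / 3.8818131×10⁻⁵ = 340.047 K
T = 21.3 + 340.047 = 361.347 °C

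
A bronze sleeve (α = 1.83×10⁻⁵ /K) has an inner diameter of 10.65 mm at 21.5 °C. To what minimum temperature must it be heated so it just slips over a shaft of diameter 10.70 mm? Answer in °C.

Required Δd = 10.70 − 10.65 = 0.05 mm
Δd = αd₀ΔT ⇒ ΔT = Δd/(αd₀) = 0.05 / (1.83×10⁻⁵ × 10.65) = 256.55 K
T_min = 21.5 + 256.55 = 278.05 °C

T = 278 °C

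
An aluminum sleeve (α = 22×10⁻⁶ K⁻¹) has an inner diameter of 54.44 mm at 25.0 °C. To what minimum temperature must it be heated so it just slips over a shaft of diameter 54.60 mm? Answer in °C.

T = 159 °C

Required Δd = 54.60 − 54.44 = 0.16 mm
Δd = αd₀ΔT ⇒ ΔT = Δd/(αd₀) = 0.16 / (22×10⁻⁶ × 54.44) = 133.59 K
T_min = 25.0 + 133.59 = 158.59 °C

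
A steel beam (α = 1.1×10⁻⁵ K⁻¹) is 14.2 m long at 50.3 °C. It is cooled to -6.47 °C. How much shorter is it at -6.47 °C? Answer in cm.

ΔL = 0.887 cm

|ΔT| = |-6.47 − 50.3| = 56.77 K
ΔL = αL₀ΔT = (1.1×10⁻⁵)(14.2)(56.77) = 8.87×10⁻³ m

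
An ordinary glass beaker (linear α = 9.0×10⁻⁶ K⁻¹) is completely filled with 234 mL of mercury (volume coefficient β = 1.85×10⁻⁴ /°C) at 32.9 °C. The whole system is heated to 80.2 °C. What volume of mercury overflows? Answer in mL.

The beaker also expands: β_container ≈ 3α = 2.7×10⁻⁵ /K
Net overflow = V₀(β_liq − 3α_cont)ΔT
β − 3α = 1.85×10⁻⁴ − 2.7×10⁻⁵ = 1.58×10⁻⁴ /K; ΔT = 47.3 K
ΔV = 234 × 1.58×10⁻⁴ × 47.3 = 1.75 mL

1.75 mL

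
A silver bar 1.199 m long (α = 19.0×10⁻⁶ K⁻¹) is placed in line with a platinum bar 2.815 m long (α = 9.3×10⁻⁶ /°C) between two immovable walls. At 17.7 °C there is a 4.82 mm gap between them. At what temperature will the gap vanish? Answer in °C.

T = 116 °C

α₁L₁ = 2.2781×10⁻⁵ m/K, α₂L₂ = 2.61795×10⁻⁵ m/K → total 4.89605×10⁻⁵ m/K
ΔT = g/(α₁L₁+α₂L₂) = 4.82×10⁻³ / 4.89605×10⁻⁵ = 98.45 K
T = 17.7 + 98.45 = 116.15 °C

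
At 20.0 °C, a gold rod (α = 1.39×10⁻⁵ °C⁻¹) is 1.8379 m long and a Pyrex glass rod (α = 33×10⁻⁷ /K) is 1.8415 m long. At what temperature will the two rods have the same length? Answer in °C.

T = 204.9 °C

L₁(1 + α₁ΔT) = L₂(1 + α₂ΔT) ⇒ ΔT = (L₂ − L₁)/(α₁L₁ − α₂L₂)
L₂ − L₁ = 1.8415 − 1.8379 = 3.60×10⁻³ m
α₁L₁ − α₂L₂ = 1.39×10⁻⁵×1.8379 − 33×10⁻⁷×1.8415 = 1.946986×10⁻⁵ m/K
ΔT = 3.60×10⁻³ / 1.946986×10⁻⁵ = 184.901 K
T = 20.0 + 184.901 = 204.901 °C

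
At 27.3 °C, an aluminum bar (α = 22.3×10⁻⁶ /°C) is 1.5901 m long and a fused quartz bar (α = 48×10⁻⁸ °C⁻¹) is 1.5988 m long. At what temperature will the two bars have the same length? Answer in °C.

L₁(1 + α₁ΔT) = L₂(1 + α₂ΔT) ⇒ ΔT = (L₂ − L₁)/(α₁L₁ − α₂L₂)
L₂ − L₁ = 1.5988 − 1.5901 = 8.70×10⁻³ m
α₁L₁ − α₂L₂ = 22.3×10⁻⁶×1.5901 − 48×10⁻⁸×1.5988 = 3.4691806×10⁻⁵ m/K
ΔT = 8.70×10⁻³ / 3.4691806×10⁻⁵ = 250.780 K
T = 27.3 + 250.780 = 278.080 °C

T = 278.1 °C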